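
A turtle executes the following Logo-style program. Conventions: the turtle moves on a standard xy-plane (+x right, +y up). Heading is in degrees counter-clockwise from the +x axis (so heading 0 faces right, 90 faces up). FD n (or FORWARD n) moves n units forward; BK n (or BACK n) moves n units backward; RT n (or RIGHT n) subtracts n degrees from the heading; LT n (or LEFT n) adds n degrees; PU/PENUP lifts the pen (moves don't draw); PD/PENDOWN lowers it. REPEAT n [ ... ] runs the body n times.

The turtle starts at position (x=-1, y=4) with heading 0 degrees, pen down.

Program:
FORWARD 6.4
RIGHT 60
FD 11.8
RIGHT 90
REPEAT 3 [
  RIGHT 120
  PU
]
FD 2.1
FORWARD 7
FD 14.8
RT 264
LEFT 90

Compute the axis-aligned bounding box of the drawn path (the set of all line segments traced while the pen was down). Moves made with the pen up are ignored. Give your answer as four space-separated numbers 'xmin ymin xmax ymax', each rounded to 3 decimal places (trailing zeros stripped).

Answer: -1 -6.219 11.3 4

Derivation:
Executing turtle program step by step:
Start: pos=(-1,4), heading=0, pen down
FD 6.4: (-1,4) -> (5.4,4) [heading=0, draw]
RT 60: heading 0 -> 300
FD 11.8: (5.4,4) -> (11.3,-6.219) [heading=300, draw]
RT 90: heading 300 -> 210
REPEAT 3 [
  -- iteration 1/3 --
  RT 120: heading 210 -> 90
  PU: pen up
  -- iteration 2/3 --
  RT 120: heading 90 -> 330
  PU: pen up
  -- iteration 3/3 --
  RT 120: heading 330 -> 210
  PU: pen up
]
FD 2.1: (11.3,-6.219) -> (9.481,-7.269) [heading=210, move]
FD 7: (9.481,-7.269) -> (3.419,-10.769) [heading=210, move]
FD 14.8: (3.419,-10.769) -> (-9.398,-18.169) [heading=210, move]
RT 264: heading 210 -> 306
LT 90: heading 306 -> 36
Final: pos=(-9.398,-18.169), heading=36, 2 segment(s) drawn

Segment endpoints: x in {-1, 5.4, 11.3}, y in {-6.219, 4}
xmin=-1, ymin=-6.219, xmax=11.3, ymax=4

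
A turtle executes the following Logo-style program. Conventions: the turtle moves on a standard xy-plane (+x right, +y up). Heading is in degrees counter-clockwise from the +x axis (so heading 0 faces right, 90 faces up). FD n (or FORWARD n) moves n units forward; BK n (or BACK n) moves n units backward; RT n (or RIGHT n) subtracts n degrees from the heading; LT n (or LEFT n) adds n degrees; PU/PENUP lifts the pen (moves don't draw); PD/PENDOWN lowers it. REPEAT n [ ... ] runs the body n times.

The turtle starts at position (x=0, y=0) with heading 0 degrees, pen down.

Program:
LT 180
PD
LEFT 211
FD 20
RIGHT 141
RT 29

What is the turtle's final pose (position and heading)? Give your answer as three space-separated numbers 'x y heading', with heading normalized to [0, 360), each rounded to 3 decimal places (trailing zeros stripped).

Answer: 17.143 10.301 221

Derivation:
Executing turtle program step by step:
Start: pos=(0,0), heading=0, pen down
LT 180: heading 0 -> 180
PD: pen down
LT 211: heading 180 -> 31
FD 20: (0,0) -> (17.143,10.301) [heading=31, draw]
RT 141: heading 31 -> 250
RT 29: heading 250 -> 221
Final: pos=(17.143,10.301), heading=221, 1 segment(s) drawn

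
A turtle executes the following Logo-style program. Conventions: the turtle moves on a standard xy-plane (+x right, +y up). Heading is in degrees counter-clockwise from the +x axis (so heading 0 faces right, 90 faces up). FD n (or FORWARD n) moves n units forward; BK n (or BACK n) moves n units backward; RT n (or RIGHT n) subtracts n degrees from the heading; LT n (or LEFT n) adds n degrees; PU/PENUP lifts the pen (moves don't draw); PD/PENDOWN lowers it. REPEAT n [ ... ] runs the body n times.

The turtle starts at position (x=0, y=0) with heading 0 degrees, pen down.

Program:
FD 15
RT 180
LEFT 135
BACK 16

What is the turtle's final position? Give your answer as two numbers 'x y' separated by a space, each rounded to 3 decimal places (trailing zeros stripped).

Answer: 3.686 11.314

Derivation:
Executing turtle program step by step:
Start: pos=(0,0), heading=0, pen down
FD 15: (0,0) -> (15,0) [heading=0, draw]
RT 180: heading 0 -> 180
LT 135: heading 180 -> 315
BK 16: (15,0) -> (3.686,11.314) [heading=315, draw]
Final: pos=(3.686,11.314), heading=315, 2 segment(s) drawn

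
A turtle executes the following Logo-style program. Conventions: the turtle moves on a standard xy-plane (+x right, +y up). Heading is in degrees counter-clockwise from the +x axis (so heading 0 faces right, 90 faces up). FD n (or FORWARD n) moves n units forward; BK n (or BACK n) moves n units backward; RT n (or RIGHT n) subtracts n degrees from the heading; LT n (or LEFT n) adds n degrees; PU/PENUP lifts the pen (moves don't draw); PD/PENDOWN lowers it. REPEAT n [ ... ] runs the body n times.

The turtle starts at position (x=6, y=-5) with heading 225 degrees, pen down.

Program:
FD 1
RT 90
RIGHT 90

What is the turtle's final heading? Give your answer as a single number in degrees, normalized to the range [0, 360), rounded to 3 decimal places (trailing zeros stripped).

Executing turtle program step by step:
Start: pos=(6,-5), heading=225, pen down
FD 1: (6,-5) -> (5.293,-5.707) [heading=225, draw]
RT 90: heading 225 -> 135
RT 90: heading 135 -> 45
Final: pos=(5.293,-5.707), heading=45, 1 segment(s) drawn

Answer: 45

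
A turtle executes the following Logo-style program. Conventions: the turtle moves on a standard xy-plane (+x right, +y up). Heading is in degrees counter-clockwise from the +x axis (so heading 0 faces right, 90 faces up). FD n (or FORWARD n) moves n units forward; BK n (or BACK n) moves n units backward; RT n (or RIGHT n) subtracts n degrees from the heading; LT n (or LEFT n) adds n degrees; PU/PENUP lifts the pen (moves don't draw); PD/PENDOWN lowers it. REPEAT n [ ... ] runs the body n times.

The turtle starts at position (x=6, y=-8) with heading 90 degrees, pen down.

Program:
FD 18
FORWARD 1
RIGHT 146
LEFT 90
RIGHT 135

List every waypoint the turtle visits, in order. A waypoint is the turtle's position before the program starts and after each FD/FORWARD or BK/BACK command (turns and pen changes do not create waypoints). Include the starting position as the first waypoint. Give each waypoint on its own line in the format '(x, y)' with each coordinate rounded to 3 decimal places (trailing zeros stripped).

Answer: (6, -8)
(6, 10)
(6, 11)

Derivation:
Executing turtle program step by step:
Start: pos=(6,-8), heading=90, pen down
FD 18: (6,-8) -> (6,10) [heading=90, draw]
FD 1: (6,10) -> (6,11) [heading=90, draw]
RT 146: heading 90 -> 304
LT 90: heading 304 -> 34
RT 135: heading 34 -> 259
Final: pos=(6,11), heading=259, 2 segment(s) drawn
Waypoints (3 total):
(6, -8)
(6, 10)
(6, 11)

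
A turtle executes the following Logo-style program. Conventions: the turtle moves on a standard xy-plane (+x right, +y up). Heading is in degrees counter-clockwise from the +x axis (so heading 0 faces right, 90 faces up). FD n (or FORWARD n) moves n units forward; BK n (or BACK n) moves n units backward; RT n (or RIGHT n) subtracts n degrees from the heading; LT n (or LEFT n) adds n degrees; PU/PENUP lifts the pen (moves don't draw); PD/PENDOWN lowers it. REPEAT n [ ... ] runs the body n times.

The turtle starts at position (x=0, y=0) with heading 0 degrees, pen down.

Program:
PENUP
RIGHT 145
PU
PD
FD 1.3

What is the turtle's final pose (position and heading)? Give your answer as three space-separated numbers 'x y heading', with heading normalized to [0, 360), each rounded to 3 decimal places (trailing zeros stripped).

Answer: -1.065 -0.746 215

Derivation:
Executing turtle program step by step:
Start: pos=(0,0), heading=0, pen down
PU: pen up
RT 145: heading 0 -> 215
PU: pen up
PD: pen down
FD 1.3: (0,0) -> (-1.065,-0.746) [heading=215, draw]
Final: pos=(-1.065,-0.746), heading=215, 1 segment(s) drawn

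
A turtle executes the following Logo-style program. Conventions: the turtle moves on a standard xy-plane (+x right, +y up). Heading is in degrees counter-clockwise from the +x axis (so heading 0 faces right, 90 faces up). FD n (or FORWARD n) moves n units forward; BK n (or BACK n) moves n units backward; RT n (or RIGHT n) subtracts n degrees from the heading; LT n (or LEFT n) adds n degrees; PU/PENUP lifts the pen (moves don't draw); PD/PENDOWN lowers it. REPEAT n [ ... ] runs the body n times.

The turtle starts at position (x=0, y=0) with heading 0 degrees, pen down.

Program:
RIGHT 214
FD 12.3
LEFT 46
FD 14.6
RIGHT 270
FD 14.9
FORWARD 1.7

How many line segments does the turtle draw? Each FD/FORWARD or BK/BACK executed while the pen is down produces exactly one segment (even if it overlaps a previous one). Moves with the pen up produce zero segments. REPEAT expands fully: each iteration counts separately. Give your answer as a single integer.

Answer: 4

Derivation:
Executing turtle program step by step:
Start: pos=(0,0), heading=0, pen down
RT 214: heading 0 -> 146
FD 12.3: (0,0) -> (-10.197,6.878) [heading=146, draw]
LT 46: heading 146 -> 192
FD 14.6: (-10.197,6.878) -> (-24.478,3.843) [heading=192, draw]
RT 270: heading 192 -> 282
FD 14.9: (-24.478,3.843) -> (-21.38,-10.732) [heading=282, draw]
FD 1.7: (-21.38,-10.732) -> (-21.027,-12.395) [heading=282, draw]
Final: pos=(-21.027,-12.395), heading=282, 4 segment(s) drawn
Segments drawn: 4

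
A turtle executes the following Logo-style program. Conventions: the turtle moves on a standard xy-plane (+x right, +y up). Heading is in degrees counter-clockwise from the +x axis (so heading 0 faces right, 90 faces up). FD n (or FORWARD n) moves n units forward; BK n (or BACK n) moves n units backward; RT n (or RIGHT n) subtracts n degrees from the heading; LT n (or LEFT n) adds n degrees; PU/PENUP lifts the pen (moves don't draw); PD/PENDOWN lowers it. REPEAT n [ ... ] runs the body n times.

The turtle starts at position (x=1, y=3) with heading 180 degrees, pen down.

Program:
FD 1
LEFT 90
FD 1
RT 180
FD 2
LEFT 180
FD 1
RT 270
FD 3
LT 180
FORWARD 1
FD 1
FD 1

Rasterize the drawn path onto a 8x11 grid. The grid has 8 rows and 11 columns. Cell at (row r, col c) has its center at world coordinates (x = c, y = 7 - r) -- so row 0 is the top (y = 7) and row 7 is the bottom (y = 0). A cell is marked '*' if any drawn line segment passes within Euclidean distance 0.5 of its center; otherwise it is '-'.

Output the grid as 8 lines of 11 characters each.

Answer: -----------
-----------
-----------
*----------
****-------
*----------
-----------
-----------

Derivation:
Segment 0: (1,3) -> (0,3)
Segment 1: (0,3) -> (-0,2)
Segment 2: (-0,2) -> (-0,4)
Segment 3: (-0,4) -> (-0,3)
Segment 4: (-0,3) -> (3,3)
Segment 5: (3,3) -> (2,3)
Segment 6: (2,3) -> (1,3)
Segment 7: (1,3) -> (-0,3)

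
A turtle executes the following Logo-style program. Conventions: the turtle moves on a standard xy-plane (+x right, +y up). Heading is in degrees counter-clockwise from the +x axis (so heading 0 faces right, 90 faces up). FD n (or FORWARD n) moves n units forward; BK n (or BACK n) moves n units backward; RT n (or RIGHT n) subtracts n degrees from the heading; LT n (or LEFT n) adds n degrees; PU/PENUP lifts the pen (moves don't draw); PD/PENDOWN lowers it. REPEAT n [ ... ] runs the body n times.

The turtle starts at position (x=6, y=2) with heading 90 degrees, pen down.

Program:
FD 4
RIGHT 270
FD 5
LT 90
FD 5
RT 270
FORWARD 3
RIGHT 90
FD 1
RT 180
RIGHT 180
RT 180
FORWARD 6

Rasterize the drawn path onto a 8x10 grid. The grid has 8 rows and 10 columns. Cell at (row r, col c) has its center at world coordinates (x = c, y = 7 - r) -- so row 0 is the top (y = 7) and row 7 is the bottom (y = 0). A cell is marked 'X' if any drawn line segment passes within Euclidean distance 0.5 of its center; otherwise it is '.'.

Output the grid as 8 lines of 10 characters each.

Segment 0: (6,2) -> (6,6)
Segment 1: (6,6) -> (1,6)
Segment 2: (1,6) -> (1,1)
Segment 3: (1,1) -> (4,1)
Segment 4: (4,1) -> (4,-0)
Segment 5: (4,-0) -> (4,6)

Answer: ..........
.XXXXXX...
.X..X.X...
.X..X.X...
.X..X.X...
.X..X.X...
.XXXX.....
....X.....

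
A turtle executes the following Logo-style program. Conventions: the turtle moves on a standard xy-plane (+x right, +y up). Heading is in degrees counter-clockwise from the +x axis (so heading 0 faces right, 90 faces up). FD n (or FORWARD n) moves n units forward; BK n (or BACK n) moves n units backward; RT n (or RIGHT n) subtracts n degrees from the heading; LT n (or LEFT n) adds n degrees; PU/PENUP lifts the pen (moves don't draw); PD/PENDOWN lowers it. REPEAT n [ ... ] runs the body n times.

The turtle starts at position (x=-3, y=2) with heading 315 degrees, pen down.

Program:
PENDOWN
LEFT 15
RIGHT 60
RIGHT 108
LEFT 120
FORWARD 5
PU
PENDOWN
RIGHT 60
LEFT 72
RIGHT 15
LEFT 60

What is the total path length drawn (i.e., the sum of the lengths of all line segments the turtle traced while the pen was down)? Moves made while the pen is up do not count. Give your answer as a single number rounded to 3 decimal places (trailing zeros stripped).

Executing turtle program step by step:
Start: pos=(-3,2), heading=315, pen down
PD: pen down
LT 15: heading 315 -> 330
RT 60: heading 330 -> 270
RT 108: heading 270 -> 162
LT 120: heading 162 -> 282
FD 5: (-3,2) -> (-1.96,-2.891) [heading=282, draw]
PU: pen up
PD: pen down
RT 60: heading 282 -> 222
LT 72: heading 222 -> 294
RT 15: heading 294 -> 279
LT 60: heading 279 -> 339
Final: pos=(-1.96,-2.891), heading=339, 1 segment(s) drawn

Segment lengths:
  seg 1: (-3,2) -> (-1.96,-2.891), length = 5
Total = 5

Answer: 5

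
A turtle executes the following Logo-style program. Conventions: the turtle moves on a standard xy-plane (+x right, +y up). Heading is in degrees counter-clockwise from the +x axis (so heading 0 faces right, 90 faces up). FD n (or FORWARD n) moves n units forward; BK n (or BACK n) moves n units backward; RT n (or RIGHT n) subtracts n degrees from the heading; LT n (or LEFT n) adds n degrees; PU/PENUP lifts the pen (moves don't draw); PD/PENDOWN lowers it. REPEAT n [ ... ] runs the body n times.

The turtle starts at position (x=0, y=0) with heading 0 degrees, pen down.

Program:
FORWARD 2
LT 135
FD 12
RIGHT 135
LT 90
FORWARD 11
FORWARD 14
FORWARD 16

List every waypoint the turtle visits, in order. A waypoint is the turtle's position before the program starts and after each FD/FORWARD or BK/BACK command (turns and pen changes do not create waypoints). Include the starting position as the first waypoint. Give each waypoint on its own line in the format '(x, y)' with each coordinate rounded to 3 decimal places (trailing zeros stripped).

Answer: (0, 0)
(2, 0)
(-6.485, 8.485)
(-6.485, 19.485)
(-6.485, 33.485)
(-6.485, 49.485)

Derivation:
Executing turtle program step by step:
Start: pos=(0,0), heading=0, pen down
FD 2: (0,0) -> (2,0) [heading=0, draw]
LT 135: heading 0 -> 135
FD 12: (2,0) -> (-6.485,8.485) [heading=135, draw]
RT 135: heading 135 -> 0
LT 90: heading 0 -> 90
FD 11: (-6.485,8.485) -> (-6.485,19.485) [heading=90, draw]
FD 14: (-6.485,19.485) -> (-6.485,33.485) [heading=90, draw]
FD 16: (-6.485,33.485) -> (-6.485,49.485) [heading=90, draw]
Final: pos=(-6.485,49.485), heading=90, 5 segment(s) drawn
Waypoints (6 total):
(0, 0)
(2, 0)
(-6.485, 8.485)
(-6.485, 19.485)
(-6.485, 33.485)
(-6.485, 49.485)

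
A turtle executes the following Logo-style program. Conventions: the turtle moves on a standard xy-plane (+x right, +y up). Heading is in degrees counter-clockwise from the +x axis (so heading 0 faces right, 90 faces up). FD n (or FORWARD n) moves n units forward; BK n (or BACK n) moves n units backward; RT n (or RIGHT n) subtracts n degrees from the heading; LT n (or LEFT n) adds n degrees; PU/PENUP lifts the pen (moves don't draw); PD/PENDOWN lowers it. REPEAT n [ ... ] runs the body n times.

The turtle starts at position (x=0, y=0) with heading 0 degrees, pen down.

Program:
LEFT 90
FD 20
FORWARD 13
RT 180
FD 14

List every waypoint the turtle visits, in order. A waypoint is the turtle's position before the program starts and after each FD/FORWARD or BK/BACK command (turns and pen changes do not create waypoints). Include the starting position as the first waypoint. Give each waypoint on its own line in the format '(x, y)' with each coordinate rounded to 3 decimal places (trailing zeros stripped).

Answer: (0, 0)
(0, 20)
(0, 33)
(0, 19)

Derivation:
Executing turtle program step by step:
Start: pos=(0,0), heading=0, pen down
LT 90: heading 0 -> 90
FD 20: (0,0) -> (0,20) [heading=90, draw]
FD 13: (0,20) -> (0,33) [heading=90, draw]
RT 180: heading 90 -> 270
FD 14: (0,33) -> (0,19) [heading=270, draw]
Final: pos=(0,19), heading=270, 3 segment(s) drawn
Waypoints (4 total):
(0, 0)
(0, 20)
(0, 33)
(0, 19)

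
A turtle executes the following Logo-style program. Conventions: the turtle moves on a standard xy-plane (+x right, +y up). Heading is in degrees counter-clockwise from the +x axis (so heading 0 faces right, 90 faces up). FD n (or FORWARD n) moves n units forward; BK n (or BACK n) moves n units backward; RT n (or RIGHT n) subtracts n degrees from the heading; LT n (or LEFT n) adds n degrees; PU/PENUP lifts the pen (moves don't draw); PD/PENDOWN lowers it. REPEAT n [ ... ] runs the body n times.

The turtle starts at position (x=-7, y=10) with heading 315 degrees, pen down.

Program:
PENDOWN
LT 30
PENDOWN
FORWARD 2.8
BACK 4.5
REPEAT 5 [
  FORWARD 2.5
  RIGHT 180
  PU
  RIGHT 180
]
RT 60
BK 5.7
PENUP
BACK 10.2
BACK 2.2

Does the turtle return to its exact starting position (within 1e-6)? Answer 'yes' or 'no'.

Answer: no

Derivation:
Executing turtle program step by step:
Start: pos=(-7,10), heading=315, pen down
PD: pen down
LT 30: heading 315 -> 345
PD: pen down
FD 2.8: (-7,10) -> (-4.295,9.275) [heading=345, draw]
BK 4.5: (-4.295,9.275) -> (-8.642,10.44) [heading=345, draw]
REPEAT 5 [
  -- iteration 1/5 --
  FD 2.5: (-8.642,10.44) -> (-6.227,9.793) [heading=345, draw]
  RT 180: heading 345 -> 165
  PU: pen up
  RT 180: heading 165 -> 345
  -- iteration 2/5 --
  FD 2.5: (-6.227,9.793) -> (-3.812,9.146) [heading=345, move]
  RT 180: heading 345 -> 165
  PU: pen up
  RT 180: heading 165 -> 345
  -- iteration 3/5 --
  FD 2.5: (-3.812,9.146) -> (-1.398,8.499) [heading=345, move]
  RT 180: heading 345 -> 165
  PU: pen up
  RT 180: heading 165 -> 345
  -- iteration 4/5 --
  FD 2.5: (-1.398,8.499) -> (1.017,7.852) [heading=345, move]
  RT 180: heading 345 -> 165
  PU: pen up
  RT 180: heading 165 -> 345
  -- iteration 5/5 --
  FD 2.5: (1.017,7.852) -> (3.432,7.205) [heading=345, move]
  RT 180: heading 345 -> 165
  PU: pen up
  RT 180: heading 165 -> 345
]
RT 60: heading 345 -> 285
BK 5.7: (3.432,7.205) -> (1.957,12.711) [heading=285, move]
PU: pen up
BK 10.2: (1.957,12.711) -> (-0.683,22.563) [heading=285, move]
BK 2.2: (-0.683,22.563) -> (-1.253,24.688) [heading=285, move]
Final: pos=(-1.253,24.688), heading=285, 3 segment(s) drawn

Start position: (-7, 10)
Final position: (-1.253, 24.688)
Distance = 15.772; >= 1e-6 -> NOT closed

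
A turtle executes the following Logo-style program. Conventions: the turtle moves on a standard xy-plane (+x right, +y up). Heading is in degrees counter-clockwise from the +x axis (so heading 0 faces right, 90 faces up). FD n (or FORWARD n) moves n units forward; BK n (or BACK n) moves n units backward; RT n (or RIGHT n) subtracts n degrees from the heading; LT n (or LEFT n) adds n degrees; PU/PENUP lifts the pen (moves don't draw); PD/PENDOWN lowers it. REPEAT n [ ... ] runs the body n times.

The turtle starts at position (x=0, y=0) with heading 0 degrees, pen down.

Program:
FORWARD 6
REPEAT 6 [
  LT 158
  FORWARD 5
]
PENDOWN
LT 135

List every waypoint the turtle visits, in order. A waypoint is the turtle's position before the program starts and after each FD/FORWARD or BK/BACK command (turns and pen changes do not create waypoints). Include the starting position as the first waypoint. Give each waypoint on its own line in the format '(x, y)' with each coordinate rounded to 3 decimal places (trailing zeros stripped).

Executing turtle program step by step:
Start: pos=(0,0), heading=0, pen down
FD 6: (0,0) -> (6,0) [heading=0, draw]
REPEAT 6 [
  -- iteration 1/6 --
  LT 158: heading 0 -> 158
  FD 5: (6,0) -> (1.364,1.873) [heading=158, draw]
  -- iteration 2/6 --
  LT 158: heading 158 -> 316
  FD 5: (1.364,1.873) -> (4.961,-1.6) [heading=316, draw]
  -- iteration 3/6 --
  LT 158: heading 316 -> 114
  FD 5: (4.961,-1.6) -> (2.927,2.967) [heading=114, draw]
  -- iteration 4/6 --
  LT 158: heading 114 -> 272
  FD 5: (2.927,2.967) -> (3.102,-2.029) [heading=272, draw]
  -- iteration 5/6 --
  LT 158: heading 272 -> 70
  FD 5: (3.102,-2.029) -> (4.812,2.669) [heading=70, draw]
  -- iteration 6/6 --
  LT 158: heading 70 -> 228
  FD 5: (4.812,2.669) -> (1.466,-1.047) [heading=228, draw]
]
PD: pen down
LT 135: heading 228 -> 3
Final: pos=(1.466,-1.047), heading=3, 7 segment(s) drawn
Waypoints (8 total):
(0, 0)
(6, 0)
(1.364, 1.873)
(4.961, -1.6)
(2.927, 2.967)
(3.102, -2.029)
(4.812, 2.669)
(1.466, -1.047)

Answer: (0, 0)
(6, 0)
(1.364, 1.873)
(4.961, -1.6)
(2.927, 2.967)
(3.102, -2.029)
(4.812, 2.669)
(1.466, -1.047)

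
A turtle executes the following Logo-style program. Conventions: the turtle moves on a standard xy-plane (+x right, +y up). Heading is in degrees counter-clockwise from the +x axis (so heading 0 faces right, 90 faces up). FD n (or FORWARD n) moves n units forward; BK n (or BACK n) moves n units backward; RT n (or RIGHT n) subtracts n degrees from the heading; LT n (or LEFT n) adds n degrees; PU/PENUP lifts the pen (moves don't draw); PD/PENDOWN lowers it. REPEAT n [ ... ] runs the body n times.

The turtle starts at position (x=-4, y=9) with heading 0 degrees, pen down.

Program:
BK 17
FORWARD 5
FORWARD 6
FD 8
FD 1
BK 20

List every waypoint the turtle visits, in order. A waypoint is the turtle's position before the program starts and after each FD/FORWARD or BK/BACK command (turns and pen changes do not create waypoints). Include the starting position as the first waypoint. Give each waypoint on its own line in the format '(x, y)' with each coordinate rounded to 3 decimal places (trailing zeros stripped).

Answer: (-4, 9)
(-21, 9)
(-16, 9)
(-10, 9)
(-2, 9)
(-1, 9)
(-21, 9)

Derivation:
Executing turtle program step by step:
Start: pos=(-4,9), heading=0, pen down
BK 17: (-4,9) -> (-21,9) [heading=0, draw]
FD 5: (-21,9) -> (-16,9) [heading=0, draw]
FD 6: (-16,9) -> (-10,9) [heading=0, draw]
FD 8: (-10,9) -> (-2,9) [heading=0, draw]
FD 1: (-2,9) -> (-1,9) [heading=0, draw]
BK 20: (-1,9) -> (-21,9) [heading=0, draw]
Final: pos=(-21,9), heading=0, 6 segment(s) drawn
Waypoints (7 total):
(-4, 9)
(-21, 9)
(-16, 9)
(-10, 9)
(-2, 9)
(-1, 9)
(-21, 9)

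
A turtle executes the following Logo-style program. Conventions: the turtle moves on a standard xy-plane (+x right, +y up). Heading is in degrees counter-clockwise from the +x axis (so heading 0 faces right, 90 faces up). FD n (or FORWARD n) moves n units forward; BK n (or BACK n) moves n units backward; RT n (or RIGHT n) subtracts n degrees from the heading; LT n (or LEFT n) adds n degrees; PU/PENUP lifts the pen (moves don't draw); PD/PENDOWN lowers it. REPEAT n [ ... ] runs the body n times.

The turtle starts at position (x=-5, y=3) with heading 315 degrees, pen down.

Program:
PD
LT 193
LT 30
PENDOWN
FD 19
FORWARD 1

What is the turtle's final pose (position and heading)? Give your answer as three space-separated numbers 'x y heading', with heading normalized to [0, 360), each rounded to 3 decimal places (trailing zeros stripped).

Executing turtle program step by step:
Start: pos=(-5,3), heading=315, pen down
PD: pen down
LT 193: heading 315 -> 148
LT 30: heading 148 -> 178
PD: pen down
FD 19: (-5,3) -> (-23.988,3.663) [heading=178, draw]
FD 1: (-23.988,3.663) -> (-24.988,3.698) [heading=178, draw]
Final: pos=(-24.988,3.698), heading=178, 2 segment(s) drawn

Answer: -24.988 3.698 178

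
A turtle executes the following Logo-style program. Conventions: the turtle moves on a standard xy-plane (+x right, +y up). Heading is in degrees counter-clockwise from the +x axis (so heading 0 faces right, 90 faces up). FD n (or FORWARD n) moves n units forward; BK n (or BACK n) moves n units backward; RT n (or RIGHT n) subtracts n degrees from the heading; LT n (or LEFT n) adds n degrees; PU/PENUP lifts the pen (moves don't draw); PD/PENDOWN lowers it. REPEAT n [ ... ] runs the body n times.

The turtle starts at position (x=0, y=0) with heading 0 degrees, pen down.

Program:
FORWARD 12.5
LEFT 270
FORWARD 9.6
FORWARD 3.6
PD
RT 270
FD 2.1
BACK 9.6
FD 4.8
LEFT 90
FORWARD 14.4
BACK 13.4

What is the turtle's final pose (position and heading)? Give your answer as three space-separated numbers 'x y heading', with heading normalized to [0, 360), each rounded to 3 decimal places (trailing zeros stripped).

Executing turtle program step by step:
Start: pos=(0,0), heading=0, pen down
FD 12.5: (0,0) -> (12.5,0) [heading=0, draw]
LT 270: heading 0 -> 270
FD 9.6: (12.5,0) -> (12.5,-9.6) [heading=270, draw]
FD 3.6: (12.5,-9.6) -> (12.5,-13.2) [heading=270, draw]
PD: pen down
RT 270: heading 270 -> 0
FD 2.1: (12.5,-13.2) -> (14.6,-13.2) [heading=0, draw]
BK 9.6: (14.6,-13.2) -> (5,-13.2) [heading=0, draw]
FD 4.8: (5,-13.2) -> (9.8,-13.2) [heading=0, draw]
LT 90: heading 0 -> 90
FD 14.4: (9.8,-13.2) -> (9.8,1.2) [heading=90, draw]
BK 13.4: (9.8,1.2) -> (9.8,-12.2) [heading=90, draw]
Final: pos=(9.8,-12.2), heading=90, 8 segment(s) drawn

Answer: 9.8 -12.2 90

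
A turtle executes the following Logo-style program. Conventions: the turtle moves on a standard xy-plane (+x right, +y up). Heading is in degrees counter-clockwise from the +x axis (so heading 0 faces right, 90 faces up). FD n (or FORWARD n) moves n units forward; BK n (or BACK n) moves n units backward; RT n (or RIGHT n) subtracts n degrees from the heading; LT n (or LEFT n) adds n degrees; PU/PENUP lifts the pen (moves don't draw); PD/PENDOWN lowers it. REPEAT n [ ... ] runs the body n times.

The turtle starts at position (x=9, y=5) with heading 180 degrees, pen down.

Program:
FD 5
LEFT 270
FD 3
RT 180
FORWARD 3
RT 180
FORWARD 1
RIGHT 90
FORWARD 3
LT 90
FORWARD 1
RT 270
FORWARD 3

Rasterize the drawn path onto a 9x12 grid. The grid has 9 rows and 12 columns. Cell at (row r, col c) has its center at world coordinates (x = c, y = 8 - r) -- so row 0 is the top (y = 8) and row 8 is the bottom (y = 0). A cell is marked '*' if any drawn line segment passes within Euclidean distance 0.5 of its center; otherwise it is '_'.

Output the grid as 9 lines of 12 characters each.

Segment 0: (9,5) -> (4,5)
Segment 1: (4,5) -> (4,8)
Segment 2: (4,8) -> (4,5)
Segment 3: (4,5) -> (4,6)
Segment 4: (4,6) -> (7,6)
Segment 5: (7,6) -> (7,7)
Segment 6: (7,7) -> (4,7)

Answer: ____*_______
____****____
____****____
____******__
____________
____________
____________
____________
____________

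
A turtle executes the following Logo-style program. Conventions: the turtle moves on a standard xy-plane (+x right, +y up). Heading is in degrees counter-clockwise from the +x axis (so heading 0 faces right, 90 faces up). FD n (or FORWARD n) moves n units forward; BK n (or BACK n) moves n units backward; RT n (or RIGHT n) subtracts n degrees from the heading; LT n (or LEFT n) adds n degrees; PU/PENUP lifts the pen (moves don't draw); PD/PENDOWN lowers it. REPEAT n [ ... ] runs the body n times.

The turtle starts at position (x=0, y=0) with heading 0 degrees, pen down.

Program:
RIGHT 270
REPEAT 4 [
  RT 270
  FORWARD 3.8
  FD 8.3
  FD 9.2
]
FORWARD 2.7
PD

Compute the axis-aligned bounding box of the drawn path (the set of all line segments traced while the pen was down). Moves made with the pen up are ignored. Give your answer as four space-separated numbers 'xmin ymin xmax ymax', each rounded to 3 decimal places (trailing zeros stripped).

Executing turtle program step by step:
Start: pos=(0,0), heading=0, pen down
RT 270: heading 0 -> 90
REPEAT 4 [
  -- iteration 1/4 --
  RT 270: heading 90 -> 180
  FD 3.8: (0,0) -> (-3.8,0) [heading=180, draw]
  FD 8.3: (-3.8,0) -> (-12.1,0) [heading=180, draw]
  FD 9.2: (-12.1,0) -> (-21.3,0) [heading=180, draw]
  -- iteration 2/4 --
  RT 270: heading 180 -> 270
  FD 3.8: (-21.3,0) -> (-21.3,-3.8) [heading=270, draw]
  FD 8.3: (-21.3,-3.8) -> (-21.3,-12.1) [heading=270, draw]
  FD 9.2: (-21.3,-12.1) -> (-21.3,-21.3) [heading=270, draw]
  -- iteration 3/4 --
  RT 270: heading 270 -> 0
  FD 3.8: (-21.3,-21.3) -> (-17.5,-21.3) [heading=0, draw]
  FD 8.3: (-17.5,-21.3) -> (-9.2,-21.3) [heading=0, draw]
  FD 9.2: (-9.2,-21.3) -> (0,-21.3) [heading=0, draw]
  -- iteration 4/4 --
  RT 270: heading 0 -> 90
  FD 3.8: (0,-21.3) -> (0,-17.5) [heading=90, draw]
  FD 8.3: (0,-17.5) -> (0,-9.2) [heading=90, draw]
  FD 9.2: (0,-9.2) -> (0,0) [heading=90, draw]
]
FD 2.7: (0,0) -> (0,2.7) [heading=90, draw]
PD: pen down
Final: pos=(0,2.7), heading=90, 13 segment(s) drawn

Segment endpoints: x in {-21.3, -21.3, -21.3, -21.3, -17.5, -12.1, -9.2, -3.8, 0, 0, 0, 0, 0, 0}, y in {-21.3, -21.3, -21.3, -21.3, -17.5, -12.1, -9.2, -3.8, 0, 0, 0, 0, 0, 2.7}
xmin=-21.3, ymin=-21.3, xmax=0, ymax=2.7

Answer: -21.3 -21.3 0 2.7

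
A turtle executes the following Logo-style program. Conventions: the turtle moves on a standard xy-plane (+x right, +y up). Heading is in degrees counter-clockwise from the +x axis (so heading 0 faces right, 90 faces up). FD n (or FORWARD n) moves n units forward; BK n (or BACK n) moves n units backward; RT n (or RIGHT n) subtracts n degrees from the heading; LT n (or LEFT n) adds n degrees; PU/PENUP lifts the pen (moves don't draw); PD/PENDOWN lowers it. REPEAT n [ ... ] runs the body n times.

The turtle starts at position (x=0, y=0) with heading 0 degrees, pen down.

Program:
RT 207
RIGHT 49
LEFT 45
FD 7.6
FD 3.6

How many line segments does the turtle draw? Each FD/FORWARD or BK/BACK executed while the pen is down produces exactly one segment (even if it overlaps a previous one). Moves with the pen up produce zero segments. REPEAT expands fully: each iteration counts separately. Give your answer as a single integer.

Answer: 2

Derivation:
Executing turtle program step by step:
Start: pos=(0,0), heading=0, pen down
RT 207: heading 0 -> 153
RT 49: heading 153 -> 104
LT 45: heading 104 -> 149
FD 7.6: (0,0) -> (-6.514,3.914) [heading=149, draw]
FD 3.6: (-6.514,3.914) -> (-9.6,5.768) [heading=149, draw]
Final: pos=(-9.6,5.768), heading=149, 2 segment(s) drawn
Segments drawn: 2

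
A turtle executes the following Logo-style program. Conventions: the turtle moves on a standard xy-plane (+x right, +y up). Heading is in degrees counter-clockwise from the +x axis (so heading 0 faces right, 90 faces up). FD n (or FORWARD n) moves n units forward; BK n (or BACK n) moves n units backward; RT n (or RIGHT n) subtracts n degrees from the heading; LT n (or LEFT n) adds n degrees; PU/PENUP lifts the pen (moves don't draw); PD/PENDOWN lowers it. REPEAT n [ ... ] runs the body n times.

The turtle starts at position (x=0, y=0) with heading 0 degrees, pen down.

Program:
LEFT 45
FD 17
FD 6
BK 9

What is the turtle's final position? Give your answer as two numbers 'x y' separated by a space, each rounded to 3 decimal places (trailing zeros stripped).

Answer: 9.899 9.899

Derivation:
Executing turtle program step by step:
Start: pos=(0,0), heading=0, pen down
LT 45: heading 0 -> 45
FD 17: (0,0) -> (12.021,12.021) [heading=45, draw]
FD 6: (12.021,12.021) -> (16.263,16.263) [heading=45, draw]
BK 9: (16.263,16.263) -> (9.899,9.899) [heading=45, draw]
Final: pos=(9.899,9.899), heading=45, 3 segment(s) drawn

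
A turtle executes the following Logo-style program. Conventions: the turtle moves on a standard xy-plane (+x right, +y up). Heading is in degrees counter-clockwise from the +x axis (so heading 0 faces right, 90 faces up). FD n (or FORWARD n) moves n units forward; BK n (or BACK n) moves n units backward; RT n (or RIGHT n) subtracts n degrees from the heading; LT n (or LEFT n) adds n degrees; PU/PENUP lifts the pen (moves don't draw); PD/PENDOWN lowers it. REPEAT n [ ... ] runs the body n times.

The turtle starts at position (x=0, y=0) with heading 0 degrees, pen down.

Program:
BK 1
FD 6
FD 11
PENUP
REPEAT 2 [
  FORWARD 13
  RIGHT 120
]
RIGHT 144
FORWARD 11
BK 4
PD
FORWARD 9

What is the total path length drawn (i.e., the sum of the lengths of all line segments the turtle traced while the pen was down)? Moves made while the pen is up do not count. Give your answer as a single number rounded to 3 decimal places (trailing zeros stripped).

Executing turtle program step by step:
Start: pos=(0,0), heading=0, pen down
BK 1: (0,0) -> (-1,0) [heading=0, draw]
FD 6: (-1,0) -> (5,0) [heading=0, draw]
FD 11: (5,0) -> (16,0) [heading=0, draw]
PU: pen up
REPEAT 2 [
  -- iteration 1/2 --
  FD 13: (16,0) -> (29,0) [heading=0, move]
  RT 120: heading 0 -> 240
  -- iteration 2/2 --
  FD 13: (29,0) -> (22.5,-11.258) [heading=240, move]
  RT 120: heading 240 -> 120
]
RT 144: heading 120 -> 336
FD 11: (22.5,-11.258) -> (32.549,-15.732) [heading=336, move]
BK 4: (32.549,-15.732) -> (28.895,-14.105) [heading=336, move]
PD: pen down
FD 9: (28.895,-14.105) -> (37.117,-17.766) [heading=336, draw]
Final: pos=(37.117,-17.766), heading=336, 4 segment(s) drawn

Segment lengths:
  seg 1: (0,0) -> (-1,0), length = 1
  seg 2: (-1,0) -> (5,0), length = 6
  seg 3: (5,0) -> (16,0), length = 11
  seg 4: (28.895,-14.105) -> (37.117,-17.766), length = 9
Total = 27

Answer: 27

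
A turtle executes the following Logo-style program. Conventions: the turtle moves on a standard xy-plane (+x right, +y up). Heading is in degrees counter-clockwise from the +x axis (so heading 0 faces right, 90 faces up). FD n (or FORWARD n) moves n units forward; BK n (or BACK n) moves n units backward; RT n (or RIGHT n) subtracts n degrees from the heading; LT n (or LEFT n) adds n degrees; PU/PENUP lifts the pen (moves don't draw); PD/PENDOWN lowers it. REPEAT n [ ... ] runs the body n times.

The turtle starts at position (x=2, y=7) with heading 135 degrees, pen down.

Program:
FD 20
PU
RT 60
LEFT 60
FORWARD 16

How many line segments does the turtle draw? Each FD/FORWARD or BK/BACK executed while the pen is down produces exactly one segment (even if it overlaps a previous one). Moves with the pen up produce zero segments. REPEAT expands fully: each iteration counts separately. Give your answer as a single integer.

Answer: 1

Derivation:
Executing turtle program step by step:
Start: pos=(2,7), heading=135, pen down
FD 20: (2,7) -> (-12.142,21.142) [heading=135, draw]
PU: pen up
RT 60: heading 135 -> 75
LT 60: heading 75 -> 135
FD 16: (-12.142,21.142) -> (-23.456,32.456) [heading=135, move]
Final: pos=(-23.456,32.456), heading=135, 1 segment(s) drawn
Segments drawn: 1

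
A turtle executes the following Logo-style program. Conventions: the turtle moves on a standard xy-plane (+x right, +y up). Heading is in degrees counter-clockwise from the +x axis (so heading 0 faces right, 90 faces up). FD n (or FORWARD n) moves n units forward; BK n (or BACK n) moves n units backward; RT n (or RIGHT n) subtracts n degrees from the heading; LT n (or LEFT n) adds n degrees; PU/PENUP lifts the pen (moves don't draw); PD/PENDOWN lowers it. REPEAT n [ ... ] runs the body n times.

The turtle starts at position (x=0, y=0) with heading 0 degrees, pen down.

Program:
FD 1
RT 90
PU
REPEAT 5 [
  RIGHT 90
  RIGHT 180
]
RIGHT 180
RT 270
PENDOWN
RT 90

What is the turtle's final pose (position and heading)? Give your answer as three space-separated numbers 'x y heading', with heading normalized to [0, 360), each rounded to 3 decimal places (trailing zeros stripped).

Executing turtle program step by step:
Start: pos=(0,0), heading=0, pen down
FD 1: (0,0) -> (1,0) [heading=0, draw]
RT 90: heading 0 -> 270
PU: pen up
REPEAT 5 [
  -- iteration 1/5 --
  RT 90: heading 270 -> 180
  RT 180: heading 180 -> 0
  -- iteration 2/5 --
  RT 90: heading 0 -> 270
  RT 180: heading 270 -> 90
  -- iteration 3/5 --
  RT 90: heading 90 -> 0
  RT 180: heading 0 -> 180
  -- iteration 4/5 --
  RT 90: heading 180 -> 90
  RT 180: heading 90 -> 270
  -- iteration 5/5 --
  RT 90: heading 270 -> 180
  RT 180: heading 180 -> 0
]
RT 180: heading 0 -> 180
RT 270: heading 180 -> 270
PD: pen down
RT 90: heading 270 -> 180
Final: pos=(1,0), heading=180, 1 segment(s) drawn

Answer: 1 0 180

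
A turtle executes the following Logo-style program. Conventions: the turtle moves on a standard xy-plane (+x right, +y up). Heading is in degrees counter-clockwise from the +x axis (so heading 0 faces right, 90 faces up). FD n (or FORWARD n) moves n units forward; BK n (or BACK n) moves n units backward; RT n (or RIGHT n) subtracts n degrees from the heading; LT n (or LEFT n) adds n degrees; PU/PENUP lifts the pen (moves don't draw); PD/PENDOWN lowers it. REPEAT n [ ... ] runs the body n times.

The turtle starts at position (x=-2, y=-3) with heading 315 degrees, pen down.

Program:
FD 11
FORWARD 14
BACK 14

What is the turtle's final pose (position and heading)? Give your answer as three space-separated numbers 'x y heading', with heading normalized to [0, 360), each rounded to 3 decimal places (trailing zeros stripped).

Executing turtle program step by step:
Start: pos=(-2,-3), heading=315, pen down
FD 11: (-2,-3) -> (5.778,-10.778) [heading=315, draw]
FD 14: (5.778,-10.778) -> (15.678,-20.678) [heading=315, draw]
BK 14: (15.678,-20.678) -> (5.778,-10.778) [heading=315, draw]
Final: pos=(5.778,-10.778), heading=315, 3 segment(s) drawn

Answer: 5.778 -10.778 315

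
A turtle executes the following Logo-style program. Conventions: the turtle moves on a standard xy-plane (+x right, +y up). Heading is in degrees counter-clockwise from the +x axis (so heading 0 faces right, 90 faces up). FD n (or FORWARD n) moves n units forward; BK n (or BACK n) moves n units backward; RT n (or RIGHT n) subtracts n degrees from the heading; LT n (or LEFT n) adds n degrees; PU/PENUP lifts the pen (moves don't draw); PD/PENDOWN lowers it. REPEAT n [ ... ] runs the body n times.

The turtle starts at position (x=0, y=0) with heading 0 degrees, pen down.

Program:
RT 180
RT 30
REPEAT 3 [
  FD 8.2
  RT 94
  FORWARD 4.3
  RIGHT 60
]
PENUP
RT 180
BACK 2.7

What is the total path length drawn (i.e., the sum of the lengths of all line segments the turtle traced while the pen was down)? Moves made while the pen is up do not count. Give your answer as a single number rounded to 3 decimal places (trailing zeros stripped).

Answer: 37.5

Derivation:
Executing turtle program step by step:
Start: pos=(0,0), heading=0, pen down
RT 180: heading 0 -> 180
RT 30: heading 180 -> 150
REPEAT 3 [
  -- iteration 1/3 --
  FD 8.2: (0,0) -> (-7.101,4.1) [heading=150, draw]
  RT 94: heading 150 -> 56
  FD 4.3: (-7.101,4.1) -> (-4.697,7.665) [heading=56, draw]
  RT 60: heading 56 -> 356
  -- iteration 2/3 --
  FD 8.2: (-4.697,7.665) -> (3.483,7.093) [heading=356, draw]
  RT 94: heading 356 -> 262
  FD 4.3: (3.483,7.093) -> (2.885,2.835) [heading=262, draw]
  RT 60: heading 262 -> 202
  -- iteration 3/3 --
  FD 8.2: (2.885,2.835) -> (-4.718,-0.237) [heading=202, draw]
  RT 94: heading 202 -> 108
  FD 4.3: (-4.718,-0.237) -> (-6.047,3.852) [heading=108, draw]
  RT 60: heading 108 -> 48
]
PU: pen up
RT 180: heading 48 -> 228
BK 2.7: (-6.047,3.852) -> (-4.24,5.859) [heading=228, move]
Final: pos=(-4.24,5.859), heading=228, 6 segment(s) drawn

Segment lengths:
  seg 1: (0,0) -> (-7.101,4.1), length = 8.2
  seg 2: (-7.101,4.1) -> (-4.697,7.665), length = 4.3
  seg 3: (-4.697,7.665) -> (3.483,7.093), length = 8.2
  seg 4: (3.483,7.093) -> (2.885,2.835), length = 4.3
  seg 5: (2.885,2.835) -> (-4.718,-0.237), length = 8.2
  seg 6: (-4.718,-0.237) -> (-6.047,3.852), length = 4.3
Total = 37.5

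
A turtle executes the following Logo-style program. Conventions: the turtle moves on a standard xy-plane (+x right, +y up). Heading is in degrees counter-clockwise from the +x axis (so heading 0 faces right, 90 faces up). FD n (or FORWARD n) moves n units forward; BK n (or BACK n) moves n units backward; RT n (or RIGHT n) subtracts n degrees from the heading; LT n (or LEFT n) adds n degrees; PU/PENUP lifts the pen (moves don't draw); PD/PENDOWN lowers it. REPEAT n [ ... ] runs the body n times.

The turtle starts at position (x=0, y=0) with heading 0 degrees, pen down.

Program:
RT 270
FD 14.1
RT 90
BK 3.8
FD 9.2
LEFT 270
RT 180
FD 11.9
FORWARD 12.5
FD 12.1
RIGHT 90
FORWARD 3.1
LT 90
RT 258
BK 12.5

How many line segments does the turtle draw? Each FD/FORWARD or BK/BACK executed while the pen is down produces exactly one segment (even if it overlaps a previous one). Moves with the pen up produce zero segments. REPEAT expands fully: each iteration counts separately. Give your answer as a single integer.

Executing turtle program step by step:
Start: pos=(0,0), heading=0, pen down
RT 270: heading 0 -> 90
FD 14.1: (0,0) -> (0,14.1) [heading=90, draw]
RT 90: heading 90 -> 0
BK 3.8: (0,14.1) -> (-3.8,14.1) [heading=0, draw]
FD 9.2: (-3.8,14.1) -> (5.4,14.1) [heading=0, draw]
LT 270: heading 0 -> 270
RT 180: heading 270 -> 90
FD 11.9: (5.4,14.1) -> (5.4,26) [heading=90, draw]
FD 12.5: (5.4,26) -> (5.4,38.5) [heading=90, draw]
FD 12.1: (5.4,38.5) -> (5.4,50.6) [heading=90, draw]
RT 90: heading 90 -> 0
FD 3.1: (5.4,50.6) -> (8.5,50.6) [heading=0, draw]
LT 90: heading 0 -> 90
RT 258: heading 90 -> 192
BK 12.5: (8.5,50.6) -> (20.727,53.199) [heading=192, draw]
Final: pos=(20.727,53.199), heading=192, 8 segment(s) drawn
Segments drawn: 8

Answer: 8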